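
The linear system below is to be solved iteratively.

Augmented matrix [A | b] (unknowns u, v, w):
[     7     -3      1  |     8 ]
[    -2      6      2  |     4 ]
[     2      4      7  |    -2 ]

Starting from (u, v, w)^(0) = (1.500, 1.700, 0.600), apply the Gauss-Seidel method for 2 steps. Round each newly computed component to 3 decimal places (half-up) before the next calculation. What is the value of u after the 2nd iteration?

Iteration 1:
  u = (8 - (-3)·1.700 - (1)·0.600) / (7) = 1.786
  v = (4 - (-2)·1.786 - (2)·0.600) / (6) = 1.062
  w = (-2 - (2)·1.786 - (4)·1.062) / (7) = -1.403
Iteration 2:
  u = (8 - (-3)·1.062 - (1)·-1.403) / (7) = 1.798
  v = (4 - (-2)·1.798 - (2)·-1.403) / (6) = 1.734
  w = (-2 - (2)·1.798 - (4)·1.734) / (7) = -1.790

1.798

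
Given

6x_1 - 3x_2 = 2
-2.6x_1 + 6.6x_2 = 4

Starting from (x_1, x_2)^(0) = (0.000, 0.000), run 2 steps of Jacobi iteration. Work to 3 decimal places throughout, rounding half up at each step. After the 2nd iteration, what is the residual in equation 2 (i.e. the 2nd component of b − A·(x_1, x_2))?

Iteration 1:
  x_1 = (2 - (-3)·0.000) / (6) = 0.333
  x_2 = (4 - (-2.6)·0.000) / (6.6) = 0.606
Iteration 2:
  x_1 = (2 - (-3)·0.606) / (6) = 0.636
  x_2 = (4 - (-2.6)·0.333) / (6.6) = 0.737
Residual b − A·x = (0.395, 0.789)

0.789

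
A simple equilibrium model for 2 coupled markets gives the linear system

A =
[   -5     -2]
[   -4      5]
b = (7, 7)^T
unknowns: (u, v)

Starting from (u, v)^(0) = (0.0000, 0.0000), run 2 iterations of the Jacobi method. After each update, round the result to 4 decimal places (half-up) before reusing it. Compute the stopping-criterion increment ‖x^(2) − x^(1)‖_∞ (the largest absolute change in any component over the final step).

1.1200

Iteration 1:
  u = (7 - (-2)·0.0000) / (-5) = -1.4000
  v = (7 - (-4)·0.0000) / (5) = 1.4000
Iteration 2:
  u = (7 - (-2)·1.4000) / (-5) = -1.9600
  v = (7 - (-4)·-1.4000) / (5) = 0.2800
Change: (-0.5600, -1.1200) → max |·| = 1.1200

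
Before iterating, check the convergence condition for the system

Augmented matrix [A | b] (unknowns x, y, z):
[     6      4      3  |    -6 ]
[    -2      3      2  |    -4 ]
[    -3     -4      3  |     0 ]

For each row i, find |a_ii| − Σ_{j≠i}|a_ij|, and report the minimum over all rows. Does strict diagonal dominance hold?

row 1: |6| − (4+3) = -1
row 2: |3| − (2+2) = -1
row 3: |3| − (3+4) = -4
minimum over rows = -4 → not strictly diagonally dominant

-4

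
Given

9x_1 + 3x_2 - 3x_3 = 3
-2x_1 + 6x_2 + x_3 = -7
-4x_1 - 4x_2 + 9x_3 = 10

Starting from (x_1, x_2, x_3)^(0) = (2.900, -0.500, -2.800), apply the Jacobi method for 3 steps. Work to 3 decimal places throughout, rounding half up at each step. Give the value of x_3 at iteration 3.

Iteration 1:
  x_1 = (3 - (3)·-0.500 - (-3)·-2.800) / (9) = -0.433
  x_2 = (-7 - (-2)·2.900 - (1)·-2.800) / (6) = 0.267
  x_3 = (10 - (-4)·2.900 - (-4)·-0.500) / (9) = 2.178
Iteration 2:
  x_1 = (3 - (3)·0.267 - (-3)·2.178) / (9) = 0.970
  x_2 = (-7 - (-2)·-0.433 - (1)·2.178) / (6) = -1.674
  x_3 = (10 - (-4)·-0.433 - (-4)·0.267) / (9) = 1.037
Iteration 3:
  x_1 = (3 - (3)·-1.674 - (-3)·1.037) / (9) = 1.237
  x_2 = (-7 - (-2)·0.970 - (1)·1.037) / (6) = -1.016
  x_3 = (10 - (-4)·0.970 - (-4)·-1.674) / (9) = 0.798

0.798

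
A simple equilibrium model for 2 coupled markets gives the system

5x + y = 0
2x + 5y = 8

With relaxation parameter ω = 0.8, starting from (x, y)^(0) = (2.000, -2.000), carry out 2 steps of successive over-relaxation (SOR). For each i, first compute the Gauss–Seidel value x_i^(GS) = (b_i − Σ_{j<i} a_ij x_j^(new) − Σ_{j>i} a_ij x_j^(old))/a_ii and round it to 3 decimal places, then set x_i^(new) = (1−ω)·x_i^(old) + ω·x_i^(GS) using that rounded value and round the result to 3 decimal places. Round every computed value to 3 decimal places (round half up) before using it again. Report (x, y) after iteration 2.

(0.040, 1.397)

Iteration 1:
  x: GS value = (0 - (1)·-2.000) / (5) = 0.400;  x ← (1−ω)·2.000 + ω·0.400 = 0.720
  y: GS value = (8 - (2)·0.720) / (5) = 1.312;  y ← (1−ω)·-2.000 + ω·1.312 = 0.650
Iteration 2:
  x: GS value = (0 - (1)·0.650) / (5) = -0.130;  x ← (1−ω)·0.720 + ω·-0.130 = 0.040
  y: GS value = (8 - (2)·0.040) / (5) = 1.584;  y ← (1−ω)·0.650 + ω·1.584 = 1.397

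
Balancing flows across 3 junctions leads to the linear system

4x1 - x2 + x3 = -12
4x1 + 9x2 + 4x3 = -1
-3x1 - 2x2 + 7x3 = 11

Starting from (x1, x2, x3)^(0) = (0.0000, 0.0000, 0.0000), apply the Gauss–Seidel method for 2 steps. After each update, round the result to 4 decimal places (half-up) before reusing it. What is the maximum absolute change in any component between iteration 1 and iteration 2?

Iteration 1:
  x1 = (-12 - (-1)·0.0000 - (1)·0.0000) / (4) = -3.0000
  x2 = (-1 - (4)·-3.0000 - (4)·0.0000) / (9) = 1.2222
  x3 = (11 - (-3)·-3.0000 - (-2)·1.2222) / (7) = 0.6349
Iteration 2:
  x1 = (-12 - (-1)·1.2222 - (1)·0.6349) / (4) = -2.8532
  x2 = (-1 - (4)·-2.8532 - (4)·0.6349) / (9) = 0.8748
  x3 = (11 - (-3)·-2.8532 - (-2)·0.8748) / (7) = 0.5986
Change: (0.1468, -0.3474, -0.0363) → max |·| = 0.3474

0.3474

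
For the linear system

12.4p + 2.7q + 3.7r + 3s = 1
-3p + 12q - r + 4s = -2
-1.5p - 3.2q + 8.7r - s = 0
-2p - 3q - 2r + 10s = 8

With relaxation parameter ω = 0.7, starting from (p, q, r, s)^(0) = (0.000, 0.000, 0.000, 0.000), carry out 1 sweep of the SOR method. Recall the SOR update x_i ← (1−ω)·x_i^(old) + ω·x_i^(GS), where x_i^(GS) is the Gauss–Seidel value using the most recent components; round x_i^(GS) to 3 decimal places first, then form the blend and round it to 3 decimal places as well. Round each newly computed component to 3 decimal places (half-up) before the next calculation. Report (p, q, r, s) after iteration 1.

(0.057, -0.106, -0.020, 0.543)

Iteration 1:
  p: GS value = (1 - (2.7)·0.000 - (3.7)·0.000 - (3)·0.000) / (12.4) = 0.081;  p ← (1−ω)·0.000 + ω·0.081 = 0.057
  q: GS value = (-2 - (-3)·0.057 - (-1)·0.000 - (4)·0.000) / (12) = -0.152;  q ← (1−ω)·0.000 + ω·-0.152 = -0.106
  r: GS value = (0 - (-1.5)·0.057 - (-3.2)·-0.106 - (-1)·0.000) / (8.7) = -0.029;  r ← (1−ω)·0.000 + ω·-0.029 = -0.020
  s: GS value = (8 - (-2)·0.057 - (-3)·-0.106 - (-2)·-0.020) / (10) = 0.776;  s ← (1−ω)·0.000 + ω·0.776 = 0.543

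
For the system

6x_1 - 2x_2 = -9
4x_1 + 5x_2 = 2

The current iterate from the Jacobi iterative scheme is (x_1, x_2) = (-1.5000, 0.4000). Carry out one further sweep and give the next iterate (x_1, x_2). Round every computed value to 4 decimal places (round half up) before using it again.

(-1.3667, 1.6000)

One sweep:
  x_1 = (-9 - (-2)·0.4000) / (6) = -1.3667
  x_2 = (2 - (4)·-1.5000) / (5) = 1.6000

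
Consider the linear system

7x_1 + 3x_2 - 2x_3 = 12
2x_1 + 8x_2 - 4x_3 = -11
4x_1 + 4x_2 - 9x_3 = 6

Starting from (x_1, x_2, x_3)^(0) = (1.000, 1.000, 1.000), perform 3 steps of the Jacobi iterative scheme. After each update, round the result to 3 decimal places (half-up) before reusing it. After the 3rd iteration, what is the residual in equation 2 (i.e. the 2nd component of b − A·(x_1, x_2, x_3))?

0.214

Iteration 1:
  x_1 = (12 - (3)·1.000 - (-2)·1.000) / (7) = 1.571
  x_2 = (-11 - (2)·1.000 - (-4)·1.000) / (8) = -1.125
  x_3 = (6 - (4)·1.000 - (4)·1.000) / (-9) = 0.222
Iteration 2:
  x_1 = (12 - (3)·-1.125 - (-2)·0.222) / (7) = 2.260
  x_2 = (-11 - (2)·1.571 - (-4)·0.222) / (8) = -1.657
  x_3 = (6 - (4)·1.571 - (4)·-1.125) / (-9) = -0.468
Iteration 3:
  x_1 = (12 - (3)·-1.657 - (-2)·-0.468) / (7) = 2.291
  x_2 = (-11 - (2)·2.260 - (-4)·-0.468) / (8) = -2.174
  x_3 = (6 - (4)·2.260 - (4)·-1.657) / (-9) = -0.399
Residual b − A·x = (1.687, 0.214, 1.941)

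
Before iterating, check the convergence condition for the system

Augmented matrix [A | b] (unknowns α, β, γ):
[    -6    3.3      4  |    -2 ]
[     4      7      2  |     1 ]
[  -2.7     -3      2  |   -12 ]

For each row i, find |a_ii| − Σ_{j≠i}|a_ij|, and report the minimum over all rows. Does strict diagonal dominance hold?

row 1: |-6| − (3.3+4) = -1.3
row 2: |7| − (4+2) = 1
row 3: |2| − (2.7+3) = -3.7
minimum over rows = -3.7 → not strictly diagonally dominant

-3.7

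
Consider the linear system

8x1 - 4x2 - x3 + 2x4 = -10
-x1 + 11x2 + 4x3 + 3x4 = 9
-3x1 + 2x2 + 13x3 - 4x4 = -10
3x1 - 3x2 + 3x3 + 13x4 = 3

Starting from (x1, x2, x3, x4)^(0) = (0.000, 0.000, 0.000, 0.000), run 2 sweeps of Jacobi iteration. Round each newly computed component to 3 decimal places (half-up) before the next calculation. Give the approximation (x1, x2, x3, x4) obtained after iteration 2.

Iteration 1:
  x1 = (-10 - (-4)·0.000 - (-1)·0.000 - (2)·0.000) / (8) = -1.250
  x2 = (9 - (-1)·0.000 - (4)·0.000 - (3)·0.000) / (11) = 0.818
  x3 = (-10 - (-3)·0.000 - (2)·0.000 - (-4)·0.000) / (13) = -0.769
  x4 = (3 - (3)·0.000 - (-3)·0.000 - (3)·0.000) / (13) = 0.231
Iteration 2:
  x1 = (-10 - (-4)·0.818 - (-1)·-0.769 - (2)·0.231) / (8) = -0.995
  x2 = (9 - (-1)·-1.250 - (4)·-0.769 - (3)·0.231) / (11) = 0.921
  x3 = (-10 - (-3)·-1.250 - (2)·0.818 - (-4)·0.231) / (13) = -1.112
  x4 = (3 - (3)·-1.250 - (-3)·0.818 - (3)·-0.769) / (13) = 0.885

(-0.995, 0.921, -1.112, 0.885)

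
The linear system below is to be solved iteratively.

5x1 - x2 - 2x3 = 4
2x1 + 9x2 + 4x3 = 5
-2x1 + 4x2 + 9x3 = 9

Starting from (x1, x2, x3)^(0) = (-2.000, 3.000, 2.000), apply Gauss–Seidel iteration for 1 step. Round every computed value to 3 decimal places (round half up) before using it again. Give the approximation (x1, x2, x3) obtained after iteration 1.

(2.200, -0.822, 1.854)

Iteration 1:
  x1 = (4 - (-1)·3.000 - (-2)·2.000) / (5) = 2.200
  x2 = (5 - (2)·2.200 - (4)·2.000) / (9) = -0.822
  x3 = (9 - (-2)·2.200 - (4)·-0.822) / (9) = 1.854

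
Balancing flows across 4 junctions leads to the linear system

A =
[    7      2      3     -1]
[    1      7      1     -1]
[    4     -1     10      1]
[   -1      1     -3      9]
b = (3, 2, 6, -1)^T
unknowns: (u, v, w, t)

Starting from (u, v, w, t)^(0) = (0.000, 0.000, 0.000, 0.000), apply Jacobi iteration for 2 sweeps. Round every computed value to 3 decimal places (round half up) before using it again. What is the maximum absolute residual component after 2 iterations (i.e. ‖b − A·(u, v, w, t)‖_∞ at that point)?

1.042

Iteration 1:
  u = (3 - (2)·0.000 - (3)·0.000 - (-1)·0.000) / (7) = 0.429
  v = (2 - (1)·0.000 - (1)·0.000 - (-1)·0.000) / (7) = 0.286
  w = (6 - (4)·0.000 - (-1)·0.000 - (1)·0.000) / (10) = 0.600
  t = (-1 - (-1)·0.000 - (1)·0.000 - (-3)·0.000) / (9) = -0.111
Iteration 2:
  u = (3 - (2)·0.286 - (3)·0.600 - (-1)·-0.111) / (7) = 0.074
  v = (2 - (1)·0.429 - (1)·0.600 - (-1)·-0.111) / (7) = 0.123
  w = (6 - (4)·0.429 - (-1)·0.286 - (1)·-0.111) / (10) = 0.468
  t = (-1 - (-1)·0.429 - (1)·0.286 - (-3)·0.600) / (9) = 0.105
Residual b − A·x = (0.937, 0.702, 1.042, -0.590); ∞-norm = 1.042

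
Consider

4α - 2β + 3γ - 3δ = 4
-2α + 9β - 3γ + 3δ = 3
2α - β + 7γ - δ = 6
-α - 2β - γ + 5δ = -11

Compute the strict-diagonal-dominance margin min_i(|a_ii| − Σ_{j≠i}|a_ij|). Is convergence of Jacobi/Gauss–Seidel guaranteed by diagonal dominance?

row 1: |4| − (2+3+3) = -4
row 2: |9| − (2+3+3) = 1
row 3: |7| − (2+1+1) = 3
row 4: |5| − (1+2+1) = 1
minimum over rows = -4 → not strictly diagonally dominant

-4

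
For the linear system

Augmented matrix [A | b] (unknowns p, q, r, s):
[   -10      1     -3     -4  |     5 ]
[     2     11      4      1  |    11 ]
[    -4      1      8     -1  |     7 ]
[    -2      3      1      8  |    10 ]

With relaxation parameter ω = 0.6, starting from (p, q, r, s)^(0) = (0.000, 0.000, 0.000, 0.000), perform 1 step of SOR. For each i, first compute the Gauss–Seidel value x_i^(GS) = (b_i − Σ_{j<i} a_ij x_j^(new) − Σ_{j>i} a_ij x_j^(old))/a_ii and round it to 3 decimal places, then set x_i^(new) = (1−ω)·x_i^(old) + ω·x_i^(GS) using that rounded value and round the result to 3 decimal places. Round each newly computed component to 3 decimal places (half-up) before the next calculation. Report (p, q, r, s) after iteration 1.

(-0.300, 0.633, 0.388, 0.533)

Iteration 1:
  p: GS value = (5 - (1)·0.000 - (-3)·0.000 - (-4)·0.000) / (-10) = -0.500;  p ← (1−ω)·0.000 + ω·-0.500 = -0.300
  q: GS value = (11 - (2)·-0.300 - (4)·0.000 - (1)·0.000) / (11) = 1.055;  q ← (1−ω)·0.000 + ω·1.055 = 0.633
  r: GS value = (7 - (-4)·-0.300 - (1)·0.633 - (-1)·0.000) / (8) = 0.646;  r ← (1−ω)·0.000 + ω·0.646 = 0.388
  s: GS value = (10 - (-2)·-0.300 - (3)·0.633 - (1)·0.388) / (8) = 0.889;  s ← (1−ω)·0.000 + ω·0.889 = 0.533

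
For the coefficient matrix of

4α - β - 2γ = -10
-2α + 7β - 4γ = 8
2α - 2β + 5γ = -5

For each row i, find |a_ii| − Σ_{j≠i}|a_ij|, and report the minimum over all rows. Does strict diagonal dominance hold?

row 1: |4| − (1+2) = 1
row 2: |7| − (2+4) = 1
row 3: |5| − (2+2) = 1
minimum over rows = 1 → strictly diagonally dominant (convergence guaranteed)

1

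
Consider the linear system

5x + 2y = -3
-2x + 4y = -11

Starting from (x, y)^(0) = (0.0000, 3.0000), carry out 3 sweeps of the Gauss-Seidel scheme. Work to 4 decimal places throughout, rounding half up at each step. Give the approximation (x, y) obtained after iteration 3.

(0.3280, -2.5860)

Iteration 1:
  x = (-3 - (2)·3.0000) / (5) = -1.8000
  y = (-11 - (-2)·-1.8000) / (4) = -3.6500
Iteration 2:
  x = (-3 - (2)·-3.6500) / (5) = 0.8600
  y = (-11 - (-2)·0.8600) / (4) = -2.3200
Iteration 3:
  x = (-3 - (2)·-2.3200) / (5) = 0.3280
  y = (-11 - (-2)·0.3280) / (4) = -2.5860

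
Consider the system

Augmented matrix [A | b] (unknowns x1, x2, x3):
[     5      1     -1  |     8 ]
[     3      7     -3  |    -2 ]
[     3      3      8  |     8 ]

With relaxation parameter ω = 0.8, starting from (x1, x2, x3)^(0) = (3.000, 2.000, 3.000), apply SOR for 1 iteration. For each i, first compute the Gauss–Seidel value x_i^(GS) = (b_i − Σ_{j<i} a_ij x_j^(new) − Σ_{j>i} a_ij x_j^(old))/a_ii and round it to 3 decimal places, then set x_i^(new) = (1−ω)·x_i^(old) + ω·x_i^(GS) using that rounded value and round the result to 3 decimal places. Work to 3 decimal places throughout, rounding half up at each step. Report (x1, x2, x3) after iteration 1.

Iteration 1:
  x1: GS value = (8 - (1)·2.000 - (-1)·3.000) / (5) = 1.800;  x1 ← (1−ω)·3.000 + ω·1.800 = 2.040
  x2: GS value = (-2 - (3)·2.040 - (-3)·3.000) / (7) = 0.126;  x2 ← (1−ω)·2.000 + ω·0.126 = 0.501
  x3: GS value = (8 - (3)·2.040 - (3)·0.501) / (8) = 0.047;  x3 ← (1−ω)·3.000 + ω·0.047 = 0.638

(2.040, 0.501, 0.638)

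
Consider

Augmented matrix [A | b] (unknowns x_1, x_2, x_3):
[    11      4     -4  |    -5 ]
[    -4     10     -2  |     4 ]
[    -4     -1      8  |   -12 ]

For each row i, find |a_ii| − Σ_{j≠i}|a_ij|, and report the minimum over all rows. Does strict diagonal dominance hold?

row 1: |11| − (4+4) = 3
row 2: |10| − (4+2) = 4
row 3: |8| − (4+1) = 3
minimum over rows = 3 → strictly diagonally dominant (convergence guaranteed)

3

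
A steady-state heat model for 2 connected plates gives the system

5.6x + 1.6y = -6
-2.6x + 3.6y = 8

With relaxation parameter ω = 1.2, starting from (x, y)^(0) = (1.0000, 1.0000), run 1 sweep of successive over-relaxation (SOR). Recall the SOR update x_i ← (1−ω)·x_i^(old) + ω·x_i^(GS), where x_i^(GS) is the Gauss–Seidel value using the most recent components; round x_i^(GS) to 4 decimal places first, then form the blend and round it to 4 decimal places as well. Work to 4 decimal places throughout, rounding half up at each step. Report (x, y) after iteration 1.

Iteration 1:
  x: GS value = (-6 - (1.6)·1.0000) / (5.6) = -1.3571;  x ← (1−ω)·1.0000 + ω·-1.3571 = -1.8285
  y: GS value = (8 - (-2.6)·-1.8285) / (3.6) = 0.9016;  y ← (1−ω)·1.0000 + ω·0.9016 = 0.8819

(-1.8285, 0.8819)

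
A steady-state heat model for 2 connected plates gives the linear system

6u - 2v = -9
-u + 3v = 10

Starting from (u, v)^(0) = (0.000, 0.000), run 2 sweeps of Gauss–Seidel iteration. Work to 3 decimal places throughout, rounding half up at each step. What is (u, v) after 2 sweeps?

(-0.556, 3.148)

Iteration 1:
  u = (-9 - (-2)·0.000) / (6) = -1.500
  v = (10 - (-1)·-1.500) / (3) = 2.833
Iteration 2:
  u = (-9 - (-2)·2.833) / (6) = -0.556
  v = (10 - (-1)·-0.556) / (3) = 3.148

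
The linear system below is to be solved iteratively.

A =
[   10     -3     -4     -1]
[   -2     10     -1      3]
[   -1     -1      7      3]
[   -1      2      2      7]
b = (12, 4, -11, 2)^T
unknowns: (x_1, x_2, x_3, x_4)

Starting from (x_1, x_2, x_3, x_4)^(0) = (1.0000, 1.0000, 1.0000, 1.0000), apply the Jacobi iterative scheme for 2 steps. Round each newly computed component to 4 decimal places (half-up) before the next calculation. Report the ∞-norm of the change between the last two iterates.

1.3800

Iteration 1:
  x_1 = (12 - (-3)·1.0000 - (-4)·1.0000 - (-1)·1.0000) / (10) = 2.0000
  x_2 = (4 - (-2)·1.0000 - (-1)·1.0000 - (3)·1.0000) / (10) = 0.4000
  x_3 = (-11 - (-1)·1.0000 - (-1)·1.0000 - (3)·1.0000) / (7) = -1.7143
  x_4 = (2 - (-1)·1.0000 - (2)·1.0000 - (2)·1.0000) / (7) = -0.1429
Iteration 2:
  x_1 = (12 - (-3)·0.4000 - (-4)·-1.7143 - (-1)·-0.1429) / (10) = 0.6200
  x_2 = (4 - (-2)·2.0000 - (-1)·-1.7143 - (3)·-0.1429) / (10) = 0.6714
  x_3 = (-11 - (-1)·2.0000 - (-1)·0.4000 - (3)·-0.1429) / (7) = -1.1673
  x_4 = (2 - (-1)·2.0000 - (2)·0.4000 - (2)·-1.7143) / (7) = 0.9469
Change: (-1.3800, 0.2714, 0.5470, 1.0898) → max |·| = 1.3800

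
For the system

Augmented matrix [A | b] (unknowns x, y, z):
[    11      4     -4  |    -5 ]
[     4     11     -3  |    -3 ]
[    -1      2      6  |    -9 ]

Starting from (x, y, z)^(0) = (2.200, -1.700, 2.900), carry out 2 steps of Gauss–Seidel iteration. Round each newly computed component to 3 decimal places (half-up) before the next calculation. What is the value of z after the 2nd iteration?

-1.566

Iteration 1:
  x = (-5 - (4)·-1.700 - (-4)·2.900) / (11) = 1.218
  y = (-3 - (4)·1.218 - (-3)·2.900) / (11) = 0.075
  z = (-9 - (-1)·1.218 - (2)·0.075) / (6) = -1.322
Iteration 2:
  x = (-5 - (4)·0.075 - (-4)·-1.322) / (11) = -0.963
  y = (-3 - (4)·-0.963 - (-3)·-1.322) / (11) = -0.283
  z = (-9 - (-1)·-0.963 - (2)·-0.283) / (6) = -1.566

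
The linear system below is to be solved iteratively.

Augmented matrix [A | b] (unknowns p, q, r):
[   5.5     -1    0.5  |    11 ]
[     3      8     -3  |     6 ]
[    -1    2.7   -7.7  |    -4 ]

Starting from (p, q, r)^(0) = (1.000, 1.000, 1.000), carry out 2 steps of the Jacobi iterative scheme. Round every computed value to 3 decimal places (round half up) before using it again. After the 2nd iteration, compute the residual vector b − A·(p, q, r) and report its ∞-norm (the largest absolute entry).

Iteration 1:
  p = (11 - (-1)·1.000 - (0.5)·1.000) / (5.5) = 2.091
  q = (6 - (3)·1.000 - (-3)·1.000) / (8) = 0.750
  r = (-4 - (-1)·1.000 - (2.7)·1.000) / (-7.7) = 0.740
Iteration 2:
  p = (11 - (-1)·0.750 - (0.5)·0.740) / (5.5) = 2.069
  q = (6 - (3)·2.091 - (-3)·0.740) / (8) = 0.243
  r = (-4 - (-1)·2.091 - (2.7)·0.750) / (-7.7) = 0.511
Residual b − A·x = (-0.392, -0.618, 1.348); ∞-norm = 1.348

1.348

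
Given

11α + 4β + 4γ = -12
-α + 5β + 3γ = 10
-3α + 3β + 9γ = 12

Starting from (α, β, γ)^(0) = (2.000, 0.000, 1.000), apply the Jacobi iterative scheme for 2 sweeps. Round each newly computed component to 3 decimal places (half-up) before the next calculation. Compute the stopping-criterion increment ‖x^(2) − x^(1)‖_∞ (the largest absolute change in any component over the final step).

1.752

Iteration 1:
  α = (-12 - (4)·0.000 - (4)·1.000) / (11) = -1.455
  β = (10 - (-1)·2.000 - (3)·1.000) / (5) = 1.800
  γ = (12 - (-3)·2.000 - (3)·0.000) / (9) = 2.000
Iteration 2:
  α = (-12 - (4)·1.800 - (4)·2.000) / (11) = -2.473
  β = (10 - (-1)·-1.455 - (3)·2.000) / (5) = 0.509
  γ = (12 - (-3)·-1.455 - (3)·1.800) / (9) = 0.248
Change: (-1.018, -1.291, -1.752) → max |·| = 1.752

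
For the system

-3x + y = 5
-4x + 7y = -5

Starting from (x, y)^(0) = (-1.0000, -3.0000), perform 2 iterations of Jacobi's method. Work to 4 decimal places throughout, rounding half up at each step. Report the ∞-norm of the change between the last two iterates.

Iteration 1:
  x = (5 - (1)·-3.0000) / (-3) = -2.6667
  y = (-5 - (-4)·-1.0000) / (7) = -1.2857
Iteration 2:
  x = (5 - (1)·-1.2857) / (-3) = -2.0952
  y = (-5 - (-4)·-2.6667) / (7) = -2.2381
Change: (0.5715, -0.9524) → max |·| = 0.9524

0.9524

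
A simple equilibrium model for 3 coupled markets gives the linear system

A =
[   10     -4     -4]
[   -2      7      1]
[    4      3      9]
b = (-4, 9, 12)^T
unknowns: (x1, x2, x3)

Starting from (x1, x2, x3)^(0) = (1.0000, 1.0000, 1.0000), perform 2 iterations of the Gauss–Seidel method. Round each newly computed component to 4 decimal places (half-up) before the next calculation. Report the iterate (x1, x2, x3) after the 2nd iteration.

Iteration 1:
  x1 = (-4 - (-4)·1.0000 - (-4)·1.0000) / (10) = 0.4000
  x2 = (9 - (-2)·0.4000 - (1)·1.0000) / (7) = 1.2571
  x3 = (12 - (4)·0.4000 - (3)·1.2571) / (9) = 0.7365
Iteration 2:
  x1 = (-4 - (-4)·1.2571 - (-4)·0.7365) / (10) = 0.3974
  x2 = (9 - (-2)·0.3974 - (1)·0.7365) / (7) = 1.2940
  x3 = (12 - (4)·0.3974 - (3)·1.2940) / (9) = 0.7254

(0.3974, 1.2940, 0.7254)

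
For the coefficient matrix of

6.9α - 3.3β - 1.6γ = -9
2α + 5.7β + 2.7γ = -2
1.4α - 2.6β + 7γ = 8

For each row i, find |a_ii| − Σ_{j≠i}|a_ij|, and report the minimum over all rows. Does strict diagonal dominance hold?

row 1: |6.9| − (3.3+1.6) = 2
row 2: |5.7| − (2+2.7) = 1
row 3: |7| − (1.4+2.6) = 3
minimum over rows = 1 → strictly diagonally dominant (convergence guaranteed)

1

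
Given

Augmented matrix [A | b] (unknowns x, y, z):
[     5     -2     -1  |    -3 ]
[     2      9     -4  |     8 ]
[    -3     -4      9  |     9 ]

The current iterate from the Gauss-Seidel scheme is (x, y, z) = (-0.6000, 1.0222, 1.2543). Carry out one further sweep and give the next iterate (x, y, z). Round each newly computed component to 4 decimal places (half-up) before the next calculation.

(0.0597, 1.4331, 1.6568)

One sweep:
  x = (-3 - (-2)·1.0222 - (-1)·1.2543) / (5) = 0.0597
  y = (8 - (2)·0.0597 - (-4)·1.2543) / (9) = 1.4331
  z = (9 - (-3)·0.0597 - (-4)·1.4331) / (9) = 1.6568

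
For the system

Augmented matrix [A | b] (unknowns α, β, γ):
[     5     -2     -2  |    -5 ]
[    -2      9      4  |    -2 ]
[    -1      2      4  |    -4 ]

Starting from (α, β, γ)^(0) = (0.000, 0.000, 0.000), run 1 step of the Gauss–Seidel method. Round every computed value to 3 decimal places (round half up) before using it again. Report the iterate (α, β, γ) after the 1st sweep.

Iteration 1:
  α = (-5 - (-2)·0.000 - (-2)·0.000) / (5) = -1.000
  β = (-2 - (-2)·-1.000 - (4)·0.000) / (9) = -0.444
  γ = (-4 - (-1)·-1.000 - (2)·-0.444) / (4) = -1.028

(-1.000, -0.444, -1.028)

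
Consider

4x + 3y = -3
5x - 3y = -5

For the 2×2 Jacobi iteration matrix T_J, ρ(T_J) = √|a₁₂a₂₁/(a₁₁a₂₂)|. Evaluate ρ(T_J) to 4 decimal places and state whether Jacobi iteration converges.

1.1180

a₁₂a₂₁/(a₁₁a₂₂) = (3)·(5) / ((4)·(-3)) = -1.250000
ρ = √|-1.250000| = √1.250000 = 1.1180
ρ > 1, so Jacobi diverges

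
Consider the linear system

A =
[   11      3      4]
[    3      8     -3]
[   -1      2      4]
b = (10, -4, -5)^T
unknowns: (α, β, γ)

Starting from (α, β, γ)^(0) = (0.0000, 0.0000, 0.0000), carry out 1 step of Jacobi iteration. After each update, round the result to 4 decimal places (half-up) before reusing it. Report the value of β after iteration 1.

-0.5000

Iteration 1:
  α = (10 - (3)·0.0000 - (4)·0.0000) / (11) = 0.9091
  β = (-4 - (3)·0.0000 - (-3)·0.0000) / (8) = -0.5000
  γ = (-5 - (-1)·0.0000 - (2)·0.0000) / (4) = -1.2500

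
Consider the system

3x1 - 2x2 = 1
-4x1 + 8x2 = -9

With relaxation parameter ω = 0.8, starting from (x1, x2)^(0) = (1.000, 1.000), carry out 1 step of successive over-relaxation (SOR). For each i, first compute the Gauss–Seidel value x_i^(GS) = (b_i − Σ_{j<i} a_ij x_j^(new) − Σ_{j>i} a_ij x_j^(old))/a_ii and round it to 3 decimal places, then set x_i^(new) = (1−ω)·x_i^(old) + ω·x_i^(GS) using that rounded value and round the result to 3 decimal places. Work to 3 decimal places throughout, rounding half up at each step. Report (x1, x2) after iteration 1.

Iteration 1:
  x1: GS value = (1 - (-2)·1.000) / (3) = 1.000;  x1 ← (1−ω)·1.000 + ω·1.000 = 1.000
  x2: GS value = (-9 - (-4)·1.000) / (8) = -0.625;  x2 ← (1−ω)·1.000 + ω·-0.625 = -0.300

(1.000, -0.300)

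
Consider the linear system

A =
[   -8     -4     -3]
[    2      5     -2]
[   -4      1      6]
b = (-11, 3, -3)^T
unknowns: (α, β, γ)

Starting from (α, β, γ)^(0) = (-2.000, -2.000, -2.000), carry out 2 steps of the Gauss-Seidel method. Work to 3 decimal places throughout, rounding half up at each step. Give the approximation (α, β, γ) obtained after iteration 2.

(1.416, 0.764, 0.317)

Iteration 1:
  α = (-11 - (-4)·-2.000 - (-3)·-2.000) / (-8) = 3.125
  β = (3 - (2)·3.125 - (-2)·-2.000) / (5) = -1.450
  γ = (-3 - (-4)·3.125 - (1)·-1.450) / (6) = 1.825
Iteration 2:
  α = (-11 - (-4)·-1.450 - (-3)·1.825) / (-8) = 1.416
  β = (3 - (2)·1.416 - (-2)·1.825) / (5) = 0.764
  γ = (-3 - (-4)·1.416 - (1)·0.764) / (6) = 0.317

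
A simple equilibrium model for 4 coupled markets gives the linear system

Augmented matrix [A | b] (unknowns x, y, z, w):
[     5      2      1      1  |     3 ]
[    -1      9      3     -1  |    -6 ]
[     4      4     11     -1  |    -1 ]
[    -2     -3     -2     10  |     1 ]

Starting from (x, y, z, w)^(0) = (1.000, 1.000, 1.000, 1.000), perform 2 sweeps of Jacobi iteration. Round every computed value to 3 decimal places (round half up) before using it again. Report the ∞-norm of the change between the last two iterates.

Iteration 1:
  x = (3 - (2)·1.000 - (1)·1.000 - (1)·1.000) / (5) = -0.200
  y = (-6 - (-1)·1.000 - (3)·1.000 - (-1)·1.000) / (9) = -0.778
  z = (-1 - (4)·1.000 - (4)·1.000 - (-1)·1.000) / (11) = -0.727
  w = (1 - (-2)·1.000 - (-3)·1.000 - (-2)·1.000) / (10) = 0.800
Iteration 2:
  x = (3 - (2)·-0.778 - (1)·-0.727 - (1)·0.800) / (5) = 0.897
  y = (-6 - (-1)·-0.200 - (3)·-0.727 - (-1)·0.800) / (9) = -0.358
  z = (-1 - (4)·-0.200 - (4)·-0.778 - (-1)·0.800) / (11) = 0.337
  w = (1 - (-2)·-0.200 - (-3)·-0.778 - (-2)·-0.727) / (10) = -0.319
Change: (1.097, 0.420, 1.064, -1.119) → max |·| = 1.119

1.119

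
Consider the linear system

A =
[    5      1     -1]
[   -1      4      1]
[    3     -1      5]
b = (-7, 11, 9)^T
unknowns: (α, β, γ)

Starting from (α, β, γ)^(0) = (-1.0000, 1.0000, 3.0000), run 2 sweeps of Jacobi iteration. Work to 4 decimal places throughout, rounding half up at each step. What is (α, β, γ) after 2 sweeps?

(-1.2300, 1.8500, 2.7500)

Iteration 1:
  α = (-7 - (1)·1.0000 - (-1)·3.0000) / (5) = -1.0000
  β = (11 - (-1)·-1.0000 - (1)·3.0000) / (4) = 1.7500
  γ = (9 - (3)·-1.0000 - (-1)·1.0000) / (5) = 2.6000
Iteration 2:
  α = (-7 - (1)·1.7500 - (-1)·2.6000) / (5) = -1.2300
  β = (11 - (-1)·-1.0000 - (1)·2.6000) / (4) = 1.8500
  γ = (9 - (3)·-1.0000 - (-1)·1.7500) / (5) = 2.7500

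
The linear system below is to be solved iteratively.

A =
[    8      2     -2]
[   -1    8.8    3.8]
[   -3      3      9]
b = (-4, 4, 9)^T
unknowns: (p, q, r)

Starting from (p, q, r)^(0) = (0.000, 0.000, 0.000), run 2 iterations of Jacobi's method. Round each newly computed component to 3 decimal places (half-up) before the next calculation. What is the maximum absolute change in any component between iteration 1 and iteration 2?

0.489

Iteration 1:
  p = (-4 - (2)·0.000 - (-2)·0.000) / (8) = -0.500
  q = (4 - (-1)·0.000 - (3.8)·0.000) / (8.8) = 0.455
  r = (9 - (-3)·0.000 - (3)·0.000) / (9) = 1.000
Iteration 2:
  p = (-4 - (2)·0.455 - (-2)·1.000) / (8) = -0.364
  q = (4 - (-1)·-0.500 - (3.8)·1.000) / (8.8) = -0.034
  r = (9 - (-3)·-0.500 - (3)·0.455) / (9) = 0.682
Change: (0.136, -0.489, -0.318) → max |·| = 0.489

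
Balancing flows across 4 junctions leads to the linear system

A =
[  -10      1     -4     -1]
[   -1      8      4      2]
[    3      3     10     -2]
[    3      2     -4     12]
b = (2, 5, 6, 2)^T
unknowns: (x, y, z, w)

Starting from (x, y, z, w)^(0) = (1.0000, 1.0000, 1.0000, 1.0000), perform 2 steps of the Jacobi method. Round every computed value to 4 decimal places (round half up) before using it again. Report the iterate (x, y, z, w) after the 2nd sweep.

(-0.2883, 0.4292, 0.7967, 0.3833)

Iteration 1:
  x = (2 - (1)·1.0000 - (-4)·1.0000 - (-1)·1.0000) / (-10) = -0.6000
  y = (5 - (-1)·1.0000 - (4)·1.0000 - (2)·1.0000) / (8) = 0.0000
  z = (6 - (3)·1.0000 - (3)·1.0000 - (-2)·1.0000) / (10) = 0.2000
  w = (2 - (3)·1.0000 - (2)·1.0000 - (-4)·1.0000) / (12) = 0.0833
Iteration 2:
  x = (2 - (1)·0.0000 - (-4)·0.2000 - (-1)·0.0833) / (-10) = -0.2883
  y = (5 - (-1)·-0.6000 - (4)·0.2000 - (2)·0.0833) / (8) = 0.4292
  z = (6 - (3)·-0.6000 - (3)·0.0000 - (-2)·0.0833) / (10) = 0.7967
  w = (2 - (3)·-0.6000 - (2)·0.0000 - (-4)·0.2000) / (12) = 0.3833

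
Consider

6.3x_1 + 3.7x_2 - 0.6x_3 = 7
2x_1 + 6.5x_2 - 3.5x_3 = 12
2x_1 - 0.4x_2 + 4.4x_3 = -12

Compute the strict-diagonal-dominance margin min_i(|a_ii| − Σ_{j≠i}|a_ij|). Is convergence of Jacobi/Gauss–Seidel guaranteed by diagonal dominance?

row 1: |6.3| − (3.7+0.6) = 2
row 2: |6.5| − (2+3.5) = 1
row 3: |4.4| − (2+0.4) = 2
minimum over rows = 1 → strictly diagonally dominant (convergence guaranteed)

1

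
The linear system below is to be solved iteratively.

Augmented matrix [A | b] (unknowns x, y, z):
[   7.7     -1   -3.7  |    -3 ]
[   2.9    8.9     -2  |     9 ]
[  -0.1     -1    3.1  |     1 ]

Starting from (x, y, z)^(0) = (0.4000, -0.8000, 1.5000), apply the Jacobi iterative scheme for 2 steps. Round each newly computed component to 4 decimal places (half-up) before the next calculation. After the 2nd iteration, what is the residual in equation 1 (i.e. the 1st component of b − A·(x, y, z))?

Iteration 1:
  x = (-3 - (-1)·-0.8000 - (-3.7)·1.5000) / (7.7) = 0.2273
  y = (9 - (2.9)·0.4000 - (-2)·1.5000) / (8.9) = 1.2180
  z = (1 - (-0.1)·0.4000 - (-1)·-0.8000) / (3.1) = 0.0774
Iteration 2:
  x = (-3 - (-1)·1.2180 - (-3.7)·0.0774) / (7.7) = -0.1942
  y = (9 - (2.9)·0.2273 - (-2)·0.0774) / (8.9) = 0.9546
  z = (1 - (-0.1)·0.2273 - (-1)·1.2180) / (3.1) = 0.7228
Residual b − A·x = (2.1243, 2.5128, -0.3055)

2.1243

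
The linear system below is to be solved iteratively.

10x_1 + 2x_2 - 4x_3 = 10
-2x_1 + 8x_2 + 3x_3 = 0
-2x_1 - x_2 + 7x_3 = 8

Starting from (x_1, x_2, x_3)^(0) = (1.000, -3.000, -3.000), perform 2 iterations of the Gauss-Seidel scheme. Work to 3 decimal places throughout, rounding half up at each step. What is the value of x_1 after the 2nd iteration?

Iteration 1:
  x_1 = (10 - (2)·-3.000 - (-4)·-3.000) / (10) = 0.400
  x_2 = (0 - (-2)·0.400 - (3)·-3.000) / (8) = 1.225
  x_3 = (8 - (-2)·0.400 - (-1)·1.225) / (7) = 1.432
Iteration 2:
  x_1 = (10 - (2)·1.225 - (-4)·1.432) / (10) = 1.328
  x_2 = (0 - (-2)·1.328 - (3)·1.432) / (8) = -0.205
  x_3 = (8 - (-2)·1.328 - (-1)·-0.205) / (7) = 1.493

1.328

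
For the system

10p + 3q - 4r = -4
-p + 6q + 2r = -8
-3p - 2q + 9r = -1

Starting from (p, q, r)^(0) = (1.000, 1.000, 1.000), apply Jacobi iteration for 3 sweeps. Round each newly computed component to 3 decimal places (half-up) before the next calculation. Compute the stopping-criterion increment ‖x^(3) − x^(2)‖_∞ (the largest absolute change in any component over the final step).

Iteration 1:
  p = (-4 - (3)·1.000 - (-4)·1.000) / (10) = -0.300
  q = (-8 - (-1)·1.000 - (2)·1.000) / (6) = -1.500
  r = (-1 - (-3)·1.000 - (-2)·1.000) / (9) = 0.444
Iteration 2:
  p = (-4 - (3)·-1.500 - (-4)·0.444) / (10) = 0.228
  q = (-8 - (-1)·-0.300 - (2)·0.444) / (6) = -1.531
  r = (-1 - (-3)·-0.300 - (-2)·-1.500) / (9) = -0.544
Iteration 3:
  p = (-4 - (3)·-1.531 - (-4)·-0.544) / (10) = -0.158
  q = (-8 - (-1)·0.228 - (2)·-0.544) / (6) = -1.114
  r = (-1 - (-3)·0.228 - (-2)·-1.531) / (9) = -0.375
Change: (-0.386, 0.417, 0.169) → max |·| = 0.417

0.417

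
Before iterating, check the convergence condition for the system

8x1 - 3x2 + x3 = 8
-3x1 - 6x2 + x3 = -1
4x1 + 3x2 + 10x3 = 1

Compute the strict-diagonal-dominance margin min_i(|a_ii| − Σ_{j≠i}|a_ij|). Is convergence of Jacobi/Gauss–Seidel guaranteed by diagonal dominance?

2

row 1: |8| − (3+1) = 4
row 2: |-6| − (3+1) = 2
row 3: |10| − (4+3) = 3
minimum over rows = 2 → strictly diagonally dominant (convergence guaranteed)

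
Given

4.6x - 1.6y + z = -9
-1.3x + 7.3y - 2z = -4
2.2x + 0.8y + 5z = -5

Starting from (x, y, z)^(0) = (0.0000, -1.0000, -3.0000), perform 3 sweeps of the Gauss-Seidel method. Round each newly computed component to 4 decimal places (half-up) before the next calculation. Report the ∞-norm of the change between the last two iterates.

Iteration 1:
  x = (-9 - (-1.6)·-1.0000 - (1)·-3.0000) / (4.6) = -1.6522
  y = (-4 - (-1.3)·-1.6522 - (-2)·-3.0000) / (7.3) = -1.6641
  z = (-5 - (2.2)·-1.6522 - (0.8)·-1.6641) / (5) = -0.0068
Iteration 2:
  x = (-9 - (-1.6)·-1.6641 - (1)·-0.0068) / (4.6) = -2.5339
  y = (-4 - (-1.3)·-2.5339 - (-2)·-0.0068) / (7.3) = -1.0011
  z = (-5 - (2.2)·-2.5339 - (0.8)·-1.0011) / (5) = 0.2751
Iteration 3:
  x = (-9 - (-1.6)·-1.0011 - (1)·0.2751) / (4.6) = -2.3645
  y = (-4 - (-1.3)·-2.3645 - (-2)·0.2751) / (7.3) = -0.8937
  z = (-5 - (2.2)·-2.3645 - (0.8)·-0.8937) / (5) = 0.1834
Change: (0.1694, 0.1074, -0.0917) → max |·| = 0.1694

0.1694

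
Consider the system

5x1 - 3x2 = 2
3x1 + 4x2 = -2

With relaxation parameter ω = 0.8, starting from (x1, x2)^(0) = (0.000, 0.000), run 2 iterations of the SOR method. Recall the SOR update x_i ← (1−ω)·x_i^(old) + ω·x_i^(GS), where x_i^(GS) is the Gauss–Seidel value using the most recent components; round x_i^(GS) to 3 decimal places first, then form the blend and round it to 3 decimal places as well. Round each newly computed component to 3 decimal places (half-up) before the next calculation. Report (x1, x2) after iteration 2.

Iteration 1:
  x1: GS value = (2 - (-3)·0.000) / (5) = 0.400;  x1 ← (1−ω)·0.000 + ω·0.400 = 0.320
  x2: GS value = (-2 - (3)·0.320) / (4) = -0.740;  x2 ← (1−ω)·0.000 + ω·-0.740 = -0.592
Iteration 2:
  x1: GS value = (2 - (-3)·-0.592) / (5) = 0.045;  x1 ← (1−ω)·0.320 + ω·0.045 = 0.100
  x2: GS value = (-2 - (3)·0.100) / (4) = -0.575;  x2 ← (1−ω)·-0.592 + ω·-0.575 = -0.578

(0.100, -0.578)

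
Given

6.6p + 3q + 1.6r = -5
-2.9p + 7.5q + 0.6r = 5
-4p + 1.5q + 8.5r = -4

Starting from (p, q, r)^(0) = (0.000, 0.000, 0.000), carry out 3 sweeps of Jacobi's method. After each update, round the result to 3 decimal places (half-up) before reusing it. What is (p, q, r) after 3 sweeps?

Iteration 1:
  p = (-5 - (3)·0.000 - (1.6)·0.000) / (6.6) = -0.758
  q = (5 - (-2.9)·0.000 - (0.6)·0.000) / (7.5) = 0.667
  r = (-4 - (-4)·0.000 - (1.5)·0.000) / (8.5) = -0.471
Iteration 2:
  p = (-5 - (3)·0.667 - (1.6)·-0.471) / (6.6) = -0.947
  q = (5 - (-2.9)·-0.758 - (0.6)·-0.471) / (7.5) = 0.411
  r = (-4 - (-4)·-0.758 - (1.5)·0.667) / (8.5) = -0.945
Iteration 3:
  p = (-5 - (3)·0.411 - (1.6)·-0.945) / (6.6) = -0.715
  q = (5 - (-2.9)·-0.947 - (0.6)·-0.945) / (7.5) = 0.376
  r = (-4 - (-4)·-0.947 - (1.5)·0.411) / (8.5) = -0.989

(-0.715, 0.376, -0.989)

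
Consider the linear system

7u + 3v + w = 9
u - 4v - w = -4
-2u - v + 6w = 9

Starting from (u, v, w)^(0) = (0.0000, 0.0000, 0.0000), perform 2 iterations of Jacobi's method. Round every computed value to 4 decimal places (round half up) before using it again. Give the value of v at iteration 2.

0.9464

Iteration 1:
  u = (9 - (3)·0.0000 - (1)·0.0000) / (7) = 1.2857
  v = (-4 - (1)·0.0000 - (-1)·0.0000) / (-4) = 1.0000
  w = (9 - (-2)·0.0000 - (-1)·0.0000) / (6) = 1.5000
Iteration 2:
  u = (9 - (3)·1.0000 - (1)·1.5000) / (7) = 0.6429
  v = (-4 - (1)·1.2857 - (-1)·1.5000) / (-4) = 0.9464
  w = (9 - (-2)·1.2857 - (-1)·1.0000) / (6) = 2.0952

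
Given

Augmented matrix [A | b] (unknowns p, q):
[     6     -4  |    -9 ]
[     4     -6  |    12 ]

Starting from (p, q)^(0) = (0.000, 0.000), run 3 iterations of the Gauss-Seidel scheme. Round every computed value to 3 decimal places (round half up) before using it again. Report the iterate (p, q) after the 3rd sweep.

Iteration 1:
  p = (-9 - (-4)·0.000) / (6) = -1.500
  q = (12 - (4)·-1.500) / (-6) = -3.000
Iteration 2:
  p = (-9 - (-4)·-3.000) / (6) = -3.500
  q = (12 - (4)·-3.500) / (-6) = -4.333
Iteration 3:
  p = (-9 - (-4)·-4.333) / (6) = -4.389
  q = (12 - (4)·-4.389) / (-6) = -4.926

(-4.389, -4.926)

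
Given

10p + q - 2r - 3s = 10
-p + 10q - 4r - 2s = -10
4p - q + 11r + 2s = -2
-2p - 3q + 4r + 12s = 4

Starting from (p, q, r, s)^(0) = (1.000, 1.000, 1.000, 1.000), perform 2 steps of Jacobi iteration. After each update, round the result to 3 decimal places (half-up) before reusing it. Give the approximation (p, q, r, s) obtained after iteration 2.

Iteration 1:
  p = (10 - (1)·1.000 - (-2)·1.000 - (-3)·1.000) / (10) = 1.400
  q = (-10 - (-1)·1.000 - (-4)·1.000 - (-2)·1.000) / (10) = -0.300
  r = (-2 - (4)·1.000 - (-1)·1.000 - (2)·1.000) / (11) = -0.636
  s = (4 - (-2)·1.000 - (-3)·1.000 - (4)·1.000) / (12) = 0.417
Iteration 2:
  p = (10 - (1)·-0.300 - (-2)·-0.636 - (-3)·0.417) / (10) = 1.028
  q = (-10 - (-1)·1.400 - (-4)·-0.636 - (-2)·0.417) / (10) = -1.031
  r = (-2 - (4)·1.400 - (-1)·-0.300 - (2)·0.417) / (11) = -0.794
  s = (4 - (-2)·1.400 - (-3)·-0.300 - (4)·-0.636) / (12) = 0.704

(1.028, -1.031, -0.794, 0.704)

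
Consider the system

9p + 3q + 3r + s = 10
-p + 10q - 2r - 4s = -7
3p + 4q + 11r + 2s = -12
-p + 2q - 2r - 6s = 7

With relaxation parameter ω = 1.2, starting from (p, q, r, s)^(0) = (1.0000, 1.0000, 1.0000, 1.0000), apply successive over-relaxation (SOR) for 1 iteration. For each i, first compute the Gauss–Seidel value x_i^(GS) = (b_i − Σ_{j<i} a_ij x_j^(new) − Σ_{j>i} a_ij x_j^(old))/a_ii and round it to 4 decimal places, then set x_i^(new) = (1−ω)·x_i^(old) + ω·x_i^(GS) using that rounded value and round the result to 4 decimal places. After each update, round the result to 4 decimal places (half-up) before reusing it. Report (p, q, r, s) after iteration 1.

(0.2000, -0.2960, -1.6635, -1.0930)

Iteration 1:
  p: GS value = (10 - (3)·1.0000 - (3)·1.0000 - (1)·1.0000) / (9) = 0.3333;  p ← (1−ω)·1.0000 + ω·0.3333 = 0.2000
  q: GS value = (-7 - (-1)·0.2000 - (-2)·1.0000 - (-4)·1.0000) / (10) = -0.0800;  q ← (1−ω)·1.0000 + ω·-0.0800 = -0.2960
  r: GS value = (-12 - (3)·0.2000 - (4)·-0.2960 - (2)·1.0000) / (11) = -1.2196;  r ← (1−ω)·1.0000 + ω·-1.2196 = -1.6635
  s: GS value = (7 - (-1)·0.2000 - (2)·-0.2960 - (-2)·-1.6635) / (-6) = -0.7442;  s ← (1−ω)·1.0000 + ω·-0.7442 = -1.0930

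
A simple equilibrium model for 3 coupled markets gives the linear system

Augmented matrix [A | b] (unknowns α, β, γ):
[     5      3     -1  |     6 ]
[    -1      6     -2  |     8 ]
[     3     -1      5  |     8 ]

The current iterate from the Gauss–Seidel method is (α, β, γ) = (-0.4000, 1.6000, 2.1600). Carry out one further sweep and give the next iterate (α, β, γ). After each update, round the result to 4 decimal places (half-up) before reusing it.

(0.6720, 2.1653, 1.6299)

One sweep:
  α = (6 - (3)·1.6000 - (-1)·2.1600) / (5) = 0.6720
  β = (8 - (-1)·0.6720 - (-2)·2.1600) / (6) = 2.1653
  γ = (8 - (3)·0.6720 - (-1)·2.1653) / (5) = 1.6299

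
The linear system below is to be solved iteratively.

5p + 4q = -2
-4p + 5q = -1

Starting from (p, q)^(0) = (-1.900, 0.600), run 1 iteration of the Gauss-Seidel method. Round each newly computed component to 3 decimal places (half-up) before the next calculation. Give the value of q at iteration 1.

Iteration 1:
  p = (-2 - (4)·0.600) / (5) = -0.880
  q = (-1 - (-4)·-0.880) / (5) = -0.904

-0.904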